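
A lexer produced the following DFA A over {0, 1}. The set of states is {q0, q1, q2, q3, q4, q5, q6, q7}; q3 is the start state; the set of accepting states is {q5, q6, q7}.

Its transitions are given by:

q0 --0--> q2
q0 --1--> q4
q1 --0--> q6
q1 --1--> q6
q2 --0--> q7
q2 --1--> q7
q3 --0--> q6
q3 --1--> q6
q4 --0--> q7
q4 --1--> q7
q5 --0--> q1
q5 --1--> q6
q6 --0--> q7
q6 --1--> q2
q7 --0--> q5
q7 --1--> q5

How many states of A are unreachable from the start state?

2

Starting at q3 and following transitions, the reachable set is {q1, q2, q3, q5, q6, q7}. That leaves q0, q4 unreachable — 2 in total.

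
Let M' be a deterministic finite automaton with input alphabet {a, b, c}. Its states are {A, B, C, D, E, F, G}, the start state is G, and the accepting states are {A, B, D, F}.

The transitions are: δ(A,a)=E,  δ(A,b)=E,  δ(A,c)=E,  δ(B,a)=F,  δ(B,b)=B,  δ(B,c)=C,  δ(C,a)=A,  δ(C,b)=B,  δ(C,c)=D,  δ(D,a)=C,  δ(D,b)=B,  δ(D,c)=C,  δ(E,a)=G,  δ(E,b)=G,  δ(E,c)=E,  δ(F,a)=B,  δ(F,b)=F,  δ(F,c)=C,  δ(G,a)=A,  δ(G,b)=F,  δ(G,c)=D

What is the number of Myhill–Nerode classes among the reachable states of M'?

5

P0 = {A,B,D,F} | {C,E,G}.
Refine {A,B,D,F} on symbol a: members go to different blocks, giving {A,D} and {B,F}.
Refine {A,D} on symbol b: members go to different blocks, giving {A} and {D}.
Split {C,E,G} by δ(·,a) → {C,G} and {E}.
No further refinement is possible. Final partition (5 blocks): {A} | {C,G} | {B,F} | {D} | {E}.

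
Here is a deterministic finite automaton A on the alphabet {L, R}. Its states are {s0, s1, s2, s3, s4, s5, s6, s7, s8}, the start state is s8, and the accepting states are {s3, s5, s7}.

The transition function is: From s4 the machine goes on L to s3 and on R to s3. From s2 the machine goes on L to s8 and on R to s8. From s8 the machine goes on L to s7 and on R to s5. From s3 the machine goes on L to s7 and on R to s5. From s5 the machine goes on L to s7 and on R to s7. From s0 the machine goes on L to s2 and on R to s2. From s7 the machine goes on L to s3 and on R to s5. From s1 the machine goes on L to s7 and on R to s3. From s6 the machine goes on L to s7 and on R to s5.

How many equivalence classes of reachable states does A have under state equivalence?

First remove the unreachable states {s0,s1,s2,s4,s6}; 4 states remain.
P0 = {s3,s5,s7} | {s8}.
No further refinement is possible. Final partition (2 blocks): {s3,s5,s7} | {s8}.

2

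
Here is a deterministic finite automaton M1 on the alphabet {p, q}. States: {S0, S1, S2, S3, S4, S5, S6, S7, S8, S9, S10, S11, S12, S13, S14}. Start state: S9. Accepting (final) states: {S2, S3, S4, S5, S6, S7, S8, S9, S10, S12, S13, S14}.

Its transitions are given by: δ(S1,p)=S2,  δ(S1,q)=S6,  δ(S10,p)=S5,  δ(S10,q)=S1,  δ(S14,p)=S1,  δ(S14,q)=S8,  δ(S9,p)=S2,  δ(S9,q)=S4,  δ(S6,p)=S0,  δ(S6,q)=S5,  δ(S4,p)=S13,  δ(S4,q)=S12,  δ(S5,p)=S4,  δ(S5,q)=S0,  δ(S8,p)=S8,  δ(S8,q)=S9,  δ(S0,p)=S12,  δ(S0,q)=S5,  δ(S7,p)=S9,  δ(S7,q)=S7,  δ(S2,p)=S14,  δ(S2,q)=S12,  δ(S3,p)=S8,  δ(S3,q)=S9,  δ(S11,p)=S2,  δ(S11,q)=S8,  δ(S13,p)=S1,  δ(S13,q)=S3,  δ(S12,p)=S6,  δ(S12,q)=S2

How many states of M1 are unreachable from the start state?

3

Starting at S9 and following transitions, the reachable set is {S0, S1, S2, S3, S4, S5, S6, S8, S9, S12, S13, S14}. That leaves S7, S10, S11 unreachable — 3 in total.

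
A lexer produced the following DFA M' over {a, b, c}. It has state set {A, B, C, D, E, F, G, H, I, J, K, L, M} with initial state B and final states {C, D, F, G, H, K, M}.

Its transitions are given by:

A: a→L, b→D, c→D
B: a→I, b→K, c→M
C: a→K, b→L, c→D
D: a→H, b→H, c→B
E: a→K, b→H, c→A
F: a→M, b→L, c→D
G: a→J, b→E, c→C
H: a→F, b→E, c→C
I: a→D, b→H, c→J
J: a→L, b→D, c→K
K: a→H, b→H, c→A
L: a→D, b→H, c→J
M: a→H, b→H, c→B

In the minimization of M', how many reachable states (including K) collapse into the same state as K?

States {G} cannot be reached from the start state, so discard them.
Start with accepting vs non-accepting: {C,D,F,H,K,M} | {A,B,E,I,J,L}.
Split {C,D,F,H,K,M} by δ(·,b) → {C,F,H} and {D,K,M}.
Split {C,F,H} by δ(·,a) → {C,F} and {H}.
On input a, block {A,B,E,I,J,L} splits into {A,B,J} and {E,I,L}.
The partition is now stable with 5 blocks: {C,F} | {A,B,J} | {D,K,M} | {H} | {E,I,L}.
The equivalence class containing K is {D,K,M}, of size 3.

3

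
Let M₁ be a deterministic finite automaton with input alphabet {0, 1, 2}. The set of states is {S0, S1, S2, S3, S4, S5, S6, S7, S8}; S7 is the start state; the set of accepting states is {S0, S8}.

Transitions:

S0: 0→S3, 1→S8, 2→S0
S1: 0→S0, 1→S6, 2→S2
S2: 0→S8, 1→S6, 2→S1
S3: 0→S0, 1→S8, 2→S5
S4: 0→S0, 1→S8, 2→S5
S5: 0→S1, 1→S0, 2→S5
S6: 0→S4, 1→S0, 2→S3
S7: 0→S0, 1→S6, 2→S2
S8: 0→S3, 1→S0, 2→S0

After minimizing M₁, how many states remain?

Start with accepting vs non-accepting: {S0,S8} | {S1,S2,S3,S4,S5,S6,S7}.
Refine {S1,S2,S3,S4,S5,S6,S7} on symbol 0: members go to different blocks, giving {S1,S2,S3,S4,S7} and {S5,S6}.
Split {S1,S2,S3,S4,S7} by δ(·,1) → {S1,S2,S7} and {S3,S4}.
On input 0, block {S5,S6} splits into {S5} and {S6}.
No further refinement is possible. Final partition (5 blocks): {S0,S8} | {S1,S2,S7} | {S5} | {S3,S4} | {S6}.

5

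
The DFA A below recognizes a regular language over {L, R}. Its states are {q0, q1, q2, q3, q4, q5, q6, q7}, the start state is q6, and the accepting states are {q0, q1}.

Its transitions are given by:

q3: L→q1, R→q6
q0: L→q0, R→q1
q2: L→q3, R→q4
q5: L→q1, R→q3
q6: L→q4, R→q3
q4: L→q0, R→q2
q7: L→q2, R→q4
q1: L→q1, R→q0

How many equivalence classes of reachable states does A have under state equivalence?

3

States {q5,q7} cannot be reached from the start state, so discard them.
Start with accepting vs non-accepting: {q0,q1} | {q2,q3,q4,q6}.
Split {q2,q3,q4,q6} by δ(·,L) → {q2,q6} and {q3,q4}.
Stable partition: {q0,q1} | {q2,q6} | {q3,q4} — 3 equivalence classes.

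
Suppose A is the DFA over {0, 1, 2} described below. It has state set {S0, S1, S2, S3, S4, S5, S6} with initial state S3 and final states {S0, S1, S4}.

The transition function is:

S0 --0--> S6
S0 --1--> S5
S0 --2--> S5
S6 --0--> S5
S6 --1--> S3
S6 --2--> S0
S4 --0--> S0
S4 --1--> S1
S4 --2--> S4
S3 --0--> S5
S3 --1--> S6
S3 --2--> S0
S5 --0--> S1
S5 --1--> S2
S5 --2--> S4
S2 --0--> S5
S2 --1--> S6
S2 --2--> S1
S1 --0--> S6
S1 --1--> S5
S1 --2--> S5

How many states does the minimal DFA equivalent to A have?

Every state is reachable, so we keep all 7.
Initial partition by acceptance: {S0,S1,S4} | {S2,S3,S5,S6}.
On input 0, block {S0,S1,S4} splits into {S0,S1} and {S4}.
Refine {S2,S3,S5,S6} on symbol 0: members go to different blocks, giving {S2,S3,S6} and {S5}.
The partition is now stable with 4 blocks: {S0,S1} | {S2,S3,S6} | {S4} | {S5}.

4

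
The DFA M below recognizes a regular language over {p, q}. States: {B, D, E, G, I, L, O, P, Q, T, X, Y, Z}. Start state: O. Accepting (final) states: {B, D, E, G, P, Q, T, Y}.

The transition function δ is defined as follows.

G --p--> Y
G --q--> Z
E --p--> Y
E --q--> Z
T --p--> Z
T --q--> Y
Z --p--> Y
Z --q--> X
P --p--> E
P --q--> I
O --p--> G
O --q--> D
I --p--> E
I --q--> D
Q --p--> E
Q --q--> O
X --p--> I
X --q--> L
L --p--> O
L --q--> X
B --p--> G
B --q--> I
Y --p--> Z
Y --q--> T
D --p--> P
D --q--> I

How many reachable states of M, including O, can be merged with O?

States {B,Q} cannot be reached from the start state, so discard them.
Initial partition by acceptance: {D,E,G,P,T,Y} | {I,L,O,X,Z}.
Split {D,E,G,P,T,Y} by δ(·,p) → {D,E,G,P} and {T,Y}.
Split {D,E,G,P} by δ(·,p) → {E,G} and {D,P}.
On input p, block {I,L,O,X,Z} splits into {L,X} and {I,O} and {Z}.
Refine {D,P} on symbol p: members go to different blocks, giving {P} and {D}.
No further refinement is possible. Final partition (7 blocks): {E,G} | {L,X} | {T,Y} | {P} | {I,O} | {Z} | {D}.
State O belongs to the block {I,O}, which has 2 states.

2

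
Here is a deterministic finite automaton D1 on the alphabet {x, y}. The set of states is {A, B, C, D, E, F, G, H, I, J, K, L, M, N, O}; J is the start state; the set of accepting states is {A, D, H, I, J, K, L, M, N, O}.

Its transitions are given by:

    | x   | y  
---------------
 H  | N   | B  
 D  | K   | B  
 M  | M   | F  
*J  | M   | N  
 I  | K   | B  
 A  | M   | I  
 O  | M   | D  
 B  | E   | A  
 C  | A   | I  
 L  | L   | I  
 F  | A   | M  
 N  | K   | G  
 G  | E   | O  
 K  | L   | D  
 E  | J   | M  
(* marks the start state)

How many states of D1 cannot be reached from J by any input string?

2

No path from J leads to C, H; the other 13 states are all reachable.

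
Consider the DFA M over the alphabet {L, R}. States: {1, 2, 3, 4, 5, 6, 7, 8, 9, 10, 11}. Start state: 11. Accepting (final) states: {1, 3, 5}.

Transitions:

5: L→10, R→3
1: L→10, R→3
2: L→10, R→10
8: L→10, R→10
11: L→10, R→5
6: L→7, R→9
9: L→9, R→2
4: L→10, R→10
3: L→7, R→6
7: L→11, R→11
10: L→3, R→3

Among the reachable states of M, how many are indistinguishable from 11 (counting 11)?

1

Reachable states from the start: {2,3,5,6,7,9,10,11}. Unreachable: {1,4,8} — drop them.
Initial partition by acceptance: {3,5} | {2,6,7,9,10,11}.
On input R, block {3,5} splits into {3} and {5}.
On input L, block {2,6,7,9,10,11} splits into {2,6,7,9,11} and {10}.
Refine {2,6,7,9,11} on symbol L: members go to different blocks, giving {6,7,9} and {2,11}.
On input L, block {6,7,9} splits into {6,9} and {7}.
Refine {6,9} on symbol L: members go to different blocks, giving {6} and {9}.
Split {2,11} by δ(·,R) → {2} and {11}.
Stable partition: {3} | {6} | {5} | {10} | {2} | {7} | {9} | {11} — 8 equivalence classes.
The equivalence class containing 11 is {11}, of size 1.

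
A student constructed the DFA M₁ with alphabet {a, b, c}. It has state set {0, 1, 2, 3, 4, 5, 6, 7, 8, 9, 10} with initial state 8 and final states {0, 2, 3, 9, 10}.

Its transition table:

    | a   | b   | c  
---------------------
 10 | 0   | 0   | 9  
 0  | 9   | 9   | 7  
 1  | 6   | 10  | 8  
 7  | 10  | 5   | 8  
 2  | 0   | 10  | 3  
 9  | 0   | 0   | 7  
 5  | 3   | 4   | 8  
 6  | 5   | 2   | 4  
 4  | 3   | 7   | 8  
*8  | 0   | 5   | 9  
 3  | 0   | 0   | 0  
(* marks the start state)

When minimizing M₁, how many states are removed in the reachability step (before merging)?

Starting at 8 and following transitions, the reachable set is {0, 3, 4, 5, 7, 8, 9, 10}. That leaves 1, 2, 6 unreachable — 3 in total.

3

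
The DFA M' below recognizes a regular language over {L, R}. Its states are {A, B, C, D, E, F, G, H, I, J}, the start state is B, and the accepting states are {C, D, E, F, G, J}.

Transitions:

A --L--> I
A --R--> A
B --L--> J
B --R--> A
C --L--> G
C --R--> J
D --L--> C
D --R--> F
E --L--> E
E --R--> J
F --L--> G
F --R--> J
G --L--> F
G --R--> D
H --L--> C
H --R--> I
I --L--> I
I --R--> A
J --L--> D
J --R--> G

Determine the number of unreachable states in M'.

BFS from B reaches {A, B, C, D, F, G, I, J}; the 2 state(s) E, H are never visited.

2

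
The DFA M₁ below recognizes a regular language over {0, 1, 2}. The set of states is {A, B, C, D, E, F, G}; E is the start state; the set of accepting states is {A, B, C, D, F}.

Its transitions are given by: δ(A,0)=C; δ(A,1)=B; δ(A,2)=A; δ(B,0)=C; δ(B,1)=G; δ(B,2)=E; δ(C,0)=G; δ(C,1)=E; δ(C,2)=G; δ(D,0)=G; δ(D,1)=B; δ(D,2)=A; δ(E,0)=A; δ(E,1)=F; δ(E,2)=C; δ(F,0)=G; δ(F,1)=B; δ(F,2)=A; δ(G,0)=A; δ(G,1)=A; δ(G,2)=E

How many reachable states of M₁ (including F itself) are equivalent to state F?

1

Reachable states from the start: {A,B,C,E,F,G}. Unreachable: {D} — drop them.
P0 = {A,B,C,F} | {E,G}.
Split {A,B,C,F} by δ(·,0) → {A,B} and {C,F}.
On input 1, block {A,B} splits into {A} and {B}.
Split {E,G} by δ(·,1) → {E} and {G}.
On input 1, block {C,F} splits into {C} and {F}.
Stable partition: {A} | {E} | {C} | {B} | {G} | {F} — 6 equivalence classes.
The equivalence class containing F is {F}, of size 1.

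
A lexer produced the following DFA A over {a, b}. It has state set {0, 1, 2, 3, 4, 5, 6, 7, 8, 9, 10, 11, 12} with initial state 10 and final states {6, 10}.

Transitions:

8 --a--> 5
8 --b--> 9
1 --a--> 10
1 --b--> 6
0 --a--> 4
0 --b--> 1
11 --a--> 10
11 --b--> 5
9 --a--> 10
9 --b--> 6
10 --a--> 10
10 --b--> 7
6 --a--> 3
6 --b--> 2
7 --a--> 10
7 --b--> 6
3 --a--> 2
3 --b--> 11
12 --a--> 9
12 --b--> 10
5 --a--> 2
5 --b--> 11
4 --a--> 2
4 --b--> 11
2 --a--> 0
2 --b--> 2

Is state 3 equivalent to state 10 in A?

Reachable states from the start: {0,1,2,3,4,5,6,7,10,11}. Unreachable: {8,9,12} — drop them.
Initial partition by acceptance: {6,10} | {0,1,2,3,4,5,7,11}.
Split {6,10} by δ(·,a) → {6} and {10}.
On input a, block {0,1,2,3,4,5,7,11} splits into {0,2,3,4,5} and {1,7,11}.
Split {0,2,3,4,5} by δ(·,b) → {0,3,4,5} and {2}.
Refine {0,3,4,5} on symbol a: members go to different blocks, giving {3,4,5} and {0}.
On input b, block {1,7,11} splits into {1,7} and {11}.
Stable partition: {6} | {3,4,5} | {10} | {1,7} | {2} | {0} | {11} — 7 equivalence classes.
3 and 10 end up in different blocks, so they are distinguishable. For instance, the string 'ε' is accepted from only 10.

No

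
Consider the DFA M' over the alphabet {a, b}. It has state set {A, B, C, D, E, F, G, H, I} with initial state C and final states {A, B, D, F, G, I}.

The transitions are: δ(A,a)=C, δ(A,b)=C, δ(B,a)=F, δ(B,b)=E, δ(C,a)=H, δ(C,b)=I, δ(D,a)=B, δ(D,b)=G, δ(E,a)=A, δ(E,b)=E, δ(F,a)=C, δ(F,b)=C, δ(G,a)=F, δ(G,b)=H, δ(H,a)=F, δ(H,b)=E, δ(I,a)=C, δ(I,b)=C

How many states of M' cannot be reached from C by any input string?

No path from C leads to B, D, G; the other 6 states are all reachable.

3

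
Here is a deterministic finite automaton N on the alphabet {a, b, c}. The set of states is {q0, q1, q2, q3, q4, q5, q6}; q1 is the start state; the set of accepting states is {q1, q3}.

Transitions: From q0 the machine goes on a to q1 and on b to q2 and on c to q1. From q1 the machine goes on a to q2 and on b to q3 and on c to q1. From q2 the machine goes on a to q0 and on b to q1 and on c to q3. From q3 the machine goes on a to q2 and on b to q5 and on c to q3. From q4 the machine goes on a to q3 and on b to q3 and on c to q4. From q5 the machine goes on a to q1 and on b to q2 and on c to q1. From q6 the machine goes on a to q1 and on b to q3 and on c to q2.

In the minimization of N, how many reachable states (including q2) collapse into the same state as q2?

1

First remove the unreachable states {q4,q6}; 5 states remain.
Initial partition by acceptance: {q1,q3} | {q0,q2,q5}.
On input b, block {q1,q3} splits into {q1} and {q3}.
On input a, block {q0,q2,q5} splits into {q0,q5} and {q2}.
Stable partition: {q1} | {q0,q5} | {q3} | {q2} — 4 equivalence classes.
The equivalence class containing q2 is {q2}, of size 1.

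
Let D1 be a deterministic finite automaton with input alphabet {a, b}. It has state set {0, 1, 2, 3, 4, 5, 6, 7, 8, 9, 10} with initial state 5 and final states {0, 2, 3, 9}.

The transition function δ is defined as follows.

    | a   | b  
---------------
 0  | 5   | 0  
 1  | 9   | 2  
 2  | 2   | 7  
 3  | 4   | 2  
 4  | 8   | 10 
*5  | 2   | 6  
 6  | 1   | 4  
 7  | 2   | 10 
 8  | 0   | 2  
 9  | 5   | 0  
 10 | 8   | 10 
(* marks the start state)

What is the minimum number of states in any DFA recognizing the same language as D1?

5

Reachable states from the start: {0,1,2,4,5,6,7,8,9,10}. Unreachable: {3} — drop them.
Initial partition by acceptance: {0,2,9} | {1,4,5,6,7,8,10}.
On input a, block {0,2,9} splits into {0,9} and {2}.
Refine {1,4,5,6,7,8,10} on symbol a: members go to different blocks, giving {4,6,10} and {1,8} and {5,7}.
No further refinement is possible. Final partition (5 blocks): {0,9} | {4,6,10} | {2} | {1,8} | {5,7}.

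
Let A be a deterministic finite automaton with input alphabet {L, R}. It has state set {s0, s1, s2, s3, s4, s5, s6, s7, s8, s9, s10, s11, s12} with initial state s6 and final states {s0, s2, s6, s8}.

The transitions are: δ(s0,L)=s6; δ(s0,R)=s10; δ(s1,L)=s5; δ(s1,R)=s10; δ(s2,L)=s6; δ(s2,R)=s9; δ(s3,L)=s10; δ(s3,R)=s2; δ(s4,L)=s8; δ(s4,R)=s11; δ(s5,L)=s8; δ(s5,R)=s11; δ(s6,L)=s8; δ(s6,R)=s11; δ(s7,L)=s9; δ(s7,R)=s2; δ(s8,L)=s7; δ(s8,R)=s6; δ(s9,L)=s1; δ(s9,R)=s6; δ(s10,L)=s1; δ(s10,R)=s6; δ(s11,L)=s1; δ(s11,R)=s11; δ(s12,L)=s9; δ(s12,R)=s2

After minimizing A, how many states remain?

States {s0,s3,s4,s12} cannot be reached from the start state, so discard them.
P0 = {s2,s6,s8} | {s1,s5,s7,s9,s10,s11}.
Split {s2,s6,s8} by δ(·,L) → {s2,s6} and {s8}.
Split {s2,s6} by δ(·,L) → {s2} and {s6}.
Split {s1,s5,s7,s9,s10,s11} by δ(·,L) → {s1,s7,s9,s10,s11} and {s5}.
On input L, block {s1,s7,s9,s10,s11} splits into {s7,s9,s10,s11} and {s1}.
Refine {s7,s9,s10,s11} on symbol L: members go to different blocks, giving {s9,s10,s11} and {s7}.
On input R, block {s9,s10,s11} splits into {s9,s10} and {s11}.
Stable partition: {s2} | {s9,s10} | {s8} | {s6} | {s5} | {s1} | {s7} | {s11} — 8 equivalence classes.

8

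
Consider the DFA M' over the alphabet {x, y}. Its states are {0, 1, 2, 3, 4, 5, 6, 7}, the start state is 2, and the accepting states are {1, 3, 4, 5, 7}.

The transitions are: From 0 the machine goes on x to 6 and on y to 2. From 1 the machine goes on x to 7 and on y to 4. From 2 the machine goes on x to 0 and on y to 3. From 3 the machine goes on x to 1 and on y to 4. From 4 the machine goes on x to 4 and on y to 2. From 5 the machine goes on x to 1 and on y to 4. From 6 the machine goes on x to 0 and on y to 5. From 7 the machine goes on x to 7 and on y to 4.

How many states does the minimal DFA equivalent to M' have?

4

All states are reachable from the start state.
P0 = {1,3,4,5,7} | {0,2,6}.
On input y, block {1,3,4,5,7} splits into {1,3,5,7} and {4}.
Split {0,2,6} by δ(·,y) → {2,6} and {0}.
Stable partition: {1,3,5,7} | {2,6} | {4} | {0} — 4 equivalence classes.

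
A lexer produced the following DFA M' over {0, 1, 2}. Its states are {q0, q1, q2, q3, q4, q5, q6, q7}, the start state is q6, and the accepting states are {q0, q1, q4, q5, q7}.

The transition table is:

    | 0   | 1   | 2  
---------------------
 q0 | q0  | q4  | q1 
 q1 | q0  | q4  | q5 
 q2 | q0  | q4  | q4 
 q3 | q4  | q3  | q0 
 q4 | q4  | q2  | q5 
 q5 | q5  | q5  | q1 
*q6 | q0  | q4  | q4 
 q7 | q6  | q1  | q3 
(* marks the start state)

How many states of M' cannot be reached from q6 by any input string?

BFS from q6 reaches {q0, q1, q2, q4, q5, q6}; the 2 state(s) q3, q7 are never visited.

2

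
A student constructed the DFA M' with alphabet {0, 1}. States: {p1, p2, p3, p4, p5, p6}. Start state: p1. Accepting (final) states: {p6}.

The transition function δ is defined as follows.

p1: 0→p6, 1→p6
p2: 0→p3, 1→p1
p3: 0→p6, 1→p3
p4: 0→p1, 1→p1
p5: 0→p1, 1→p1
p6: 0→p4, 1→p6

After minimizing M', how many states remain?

States {p2,p3,p5} cannot be reached from the start state, so discard them.
P0 = {p6} | {p1,p4}.
On input 0, block {p1,p4} splits into {p1} and {p4}.
No further refinement is possible. Final partition (3 blocks): {p6} | {p1} | {p4}.

3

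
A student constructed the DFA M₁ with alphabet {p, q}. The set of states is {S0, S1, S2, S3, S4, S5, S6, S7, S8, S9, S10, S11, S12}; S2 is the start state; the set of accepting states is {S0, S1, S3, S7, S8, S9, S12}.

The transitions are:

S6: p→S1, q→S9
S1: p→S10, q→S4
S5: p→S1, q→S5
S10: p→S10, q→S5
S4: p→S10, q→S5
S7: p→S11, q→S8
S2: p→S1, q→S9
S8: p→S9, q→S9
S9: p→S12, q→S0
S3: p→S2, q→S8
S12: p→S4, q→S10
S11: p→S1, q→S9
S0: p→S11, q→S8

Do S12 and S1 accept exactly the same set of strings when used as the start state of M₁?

States {S3,S6,S7} cannot be reached from the start state, so discard them.
Initial partition by acceptance: {S0,S1,S8,S9,S12} | {S2,S4,S5,S10,S11}.
On input p, block {S0,S1,S8,S9,S12} splits into {S0,S1,S12} and {S8,S9}.
Refine {S0,S1,S12} on symbol q: members go to different blocks, giving {S1,S12} and {S0}.
Refine {S2,S4,S5,S10,S11} on symbol p: members go to different blocks, giving {S2,S5,S11} and {S4,S10}.
On input q, block {S2,S5,S11} splits into {S2,S11} and {S5}.
On input p, block {S8,S9} splits into {S8} and {S9}.
Stable partition: {S1,S12} | {S2,S11} | {S8} | {S0} | {S4,S10} | {S5} | {S9} — 7 equivalence classes.
S12 and S1 lie in the same block of the stable partition, so they are equivalent — no string distinguishes them.

Yes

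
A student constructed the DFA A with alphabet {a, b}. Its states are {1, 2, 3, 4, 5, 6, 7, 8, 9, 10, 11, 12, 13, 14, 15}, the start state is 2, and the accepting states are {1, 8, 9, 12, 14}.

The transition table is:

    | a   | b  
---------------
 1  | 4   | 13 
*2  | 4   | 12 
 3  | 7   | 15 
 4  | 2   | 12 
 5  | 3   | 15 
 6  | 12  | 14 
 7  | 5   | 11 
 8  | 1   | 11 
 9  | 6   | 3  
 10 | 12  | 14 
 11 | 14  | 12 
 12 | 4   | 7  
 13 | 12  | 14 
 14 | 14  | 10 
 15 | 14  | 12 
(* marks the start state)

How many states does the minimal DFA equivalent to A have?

6

First remove the unreachable states {1,6,8,9,13}; 10 states remain.
P0 = {12,14} | {2,3,4,5,7,10,11,15}.
On input a, block {12,14} splits into {12} and {14}.
On input a, block {2,3,4,5,7,10,11,15} splits into {2,3,4,5,7} and {11,15} and {10}.
Split {2,3,4,5,7} by δ(·,b) → {3,5,7} and {2,4}.
Stable partition: {12} | {3,5,7} | {14} | {11,15} | {10} | {2,4} — 6 equivalence classes.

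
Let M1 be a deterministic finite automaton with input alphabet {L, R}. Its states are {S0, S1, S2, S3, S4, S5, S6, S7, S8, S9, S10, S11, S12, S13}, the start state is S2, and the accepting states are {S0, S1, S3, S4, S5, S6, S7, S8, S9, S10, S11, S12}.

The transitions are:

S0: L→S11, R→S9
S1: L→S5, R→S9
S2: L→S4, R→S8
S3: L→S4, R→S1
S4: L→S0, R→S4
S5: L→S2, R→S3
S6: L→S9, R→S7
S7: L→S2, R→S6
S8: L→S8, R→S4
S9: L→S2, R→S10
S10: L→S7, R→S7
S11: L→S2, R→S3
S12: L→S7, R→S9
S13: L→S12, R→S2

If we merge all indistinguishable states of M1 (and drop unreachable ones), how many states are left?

First remove the unreachable states {S12,S13}; 12 states remain.
Initial partition by acceptance: {S0,S1,S3,S4,S5,S6,S7,S8,S9,S10,S11} | {S2}.
On input L, block {S0,S1,S3,S4,S5,S6,S7,S8,S9,S10,S11} splits into {S0,S1,S3,S4,S6,S8,S10} and {S5,S7,S9,S11}.
Split {S0,S1,S3,S4,S6,S8,S10} by δ(·,L) → {S0,S1,S6,S10} and {S3,S4,S8}.
On input R, block {S5,S7,S9,S11} splits into {S5,S11} and {S7,S9}.
On input L, block {S0,S1,S6,S10} splits into {S0,S1} and {S6,S10}.
Split {S3,S4,S8} by δ(·,L) → {S3,S8} and {S4}.
On input L, block {S3,S8} splits into {S3} and {S8}.
Stable partition: {S0,S1} | {S2} | {S5,S11} | {S3} | {S7,S9} | {S6,S10} | {S4} | {S8} — 8 equivalence classes.

8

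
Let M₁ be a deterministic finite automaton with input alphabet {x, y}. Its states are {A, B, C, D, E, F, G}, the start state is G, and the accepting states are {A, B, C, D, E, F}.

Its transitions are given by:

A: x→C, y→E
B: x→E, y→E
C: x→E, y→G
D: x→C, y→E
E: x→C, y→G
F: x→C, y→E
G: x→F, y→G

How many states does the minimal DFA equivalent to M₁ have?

3

First remove the unreachable states {A,B,D}; 4 states remain.
Start with accepting vs non-accepting: {C,E,F} | {G}.
On input y, block {C,E,F} splits into {C,E} and {F}.
No further refinement is possible. Final partition (3 blocks): {C,E} | {G} | {F}.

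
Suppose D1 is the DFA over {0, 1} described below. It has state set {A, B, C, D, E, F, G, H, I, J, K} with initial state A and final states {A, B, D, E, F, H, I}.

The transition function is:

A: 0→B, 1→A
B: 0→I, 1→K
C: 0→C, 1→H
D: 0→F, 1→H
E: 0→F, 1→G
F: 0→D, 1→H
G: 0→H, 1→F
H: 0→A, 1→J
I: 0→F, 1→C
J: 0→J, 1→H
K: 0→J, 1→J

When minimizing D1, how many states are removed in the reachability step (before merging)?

No path from A leads to E, G; the other 9 states are all reachable.

2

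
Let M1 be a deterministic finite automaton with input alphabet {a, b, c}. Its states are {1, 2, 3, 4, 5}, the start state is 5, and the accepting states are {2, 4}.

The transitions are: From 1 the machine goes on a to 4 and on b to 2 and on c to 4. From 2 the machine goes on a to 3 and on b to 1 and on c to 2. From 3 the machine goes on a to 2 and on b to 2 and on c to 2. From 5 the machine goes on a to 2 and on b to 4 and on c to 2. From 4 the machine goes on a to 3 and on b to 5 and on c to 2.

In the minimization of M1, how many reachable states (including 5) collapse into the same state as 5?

3

Every state is reachable, so we keep all 5.
Initial partition by acceptance: {2,4} | {1,3,5}.
No further refinement is possible. Final partition (2 blocks): {2,4} | {1,3,5}.
The equivalence class containing 5 is {1,3,5}, of size 3.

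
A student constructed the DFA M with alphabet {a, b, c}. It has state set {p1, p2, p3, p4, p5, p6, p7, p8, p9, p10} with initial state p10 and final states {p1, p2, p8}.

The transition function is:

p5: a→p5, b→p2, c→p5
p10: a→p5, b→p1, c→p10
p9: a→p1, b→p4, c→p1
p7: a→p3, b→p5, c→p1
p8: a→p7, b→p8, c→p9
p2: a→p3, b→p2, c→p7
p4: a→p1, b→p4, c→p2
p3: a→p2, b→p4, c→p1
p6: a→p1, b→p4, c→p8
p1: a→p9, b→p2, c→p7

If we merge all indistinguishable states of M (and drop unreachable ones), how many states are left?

4

First remove the unreachable states {p6,p8}; 8 states remain.
Initial partition by acceptance: {p1,p2} | {p3,p4,p5,p7,p9,p10}.
Refine {p3,p4,p5,p7,p9,p10} on symbol a: members go to different blocks, giving {p3,p4,p9} and {p5,p7,p10}.
Split {p5,p7,p10} by δ(·,a) → {p5,p10} and {p7}.
Stable partition: {p1,p2} | {p3,p4,p9} | {p5,p10} | {p7} — 4 equivalence classes.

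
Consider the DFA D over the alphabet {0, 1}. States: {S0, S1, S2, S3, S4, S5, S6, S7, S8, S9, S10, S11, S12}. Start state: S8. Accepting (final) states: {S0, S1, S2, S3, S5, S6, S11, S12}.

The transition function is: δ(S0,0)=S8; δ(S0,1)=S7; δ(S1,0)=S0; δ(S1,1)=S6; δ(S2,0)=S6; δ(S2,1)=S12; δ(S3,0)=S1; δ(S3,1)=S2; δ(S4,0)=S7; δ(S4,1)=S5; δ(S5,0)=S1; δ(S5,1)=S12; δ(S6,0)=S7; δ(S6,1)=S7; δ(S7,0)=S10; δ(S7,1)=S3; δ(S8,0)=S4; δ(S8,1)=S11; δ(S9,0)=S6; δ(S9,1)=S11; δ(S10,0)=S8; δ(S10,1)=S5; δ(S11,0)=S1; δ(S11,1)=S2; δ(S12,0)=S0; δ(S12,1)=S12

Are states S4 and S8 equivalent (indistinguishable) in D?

Reachable states from the start: {S0,S1,S2,S3,S4,S5,S6,S7,S8,S10,S11,S12}. Unreachable: {S9} — drop them.
Initial partition by acceptance: {S0,S1,S2,S3,S5,S6,S11,S12} | {S4,S7,S8,S10}.
Split {S0,S1,S2,S3,S5,S6,S11,S12} by δ(·,0) → {S1,S2,S3,S5,S11,S12} and {S0,S6}.
Refine {S1,S2,S3,S5,S11,S12} on symbol 0: members go to different blocks, giving {S1,S2,S12} and {S3,S5,S11}.
Split {S1,S2,S12} by δ(·,1) → {S2,S12} and {S1}.
No further refinement is possible. Final partition (5 blocks): {S2,S12} | {S4,S7,S8,S10} | {S0,S6} | {S3,S5,S11} | {S1}.
S4 and S8 lie in the same block of the stable partition, so they are equivalent — no string distinguishes them.

Yes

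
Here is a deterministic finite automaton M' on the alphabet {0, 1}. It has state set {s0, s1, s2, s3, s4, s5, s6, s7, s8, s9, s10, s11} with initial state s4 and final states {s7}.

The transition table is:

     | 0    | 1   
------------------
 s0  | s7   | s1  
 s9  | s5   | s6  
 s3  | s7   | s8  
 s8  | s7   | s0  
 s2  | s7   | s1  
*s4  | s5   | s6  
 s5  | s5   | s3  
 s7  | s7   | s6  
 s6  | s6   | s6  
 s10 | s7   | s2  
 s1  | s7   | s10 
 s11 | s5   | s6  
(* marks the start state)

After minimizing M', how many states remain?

First remove the unreachable states {s9,s11}; 10 states remain.
Start with accepting vs non-accepting: {s7} | {s0,s1,s2,s3,s4,s5,s6,s8,s10}.
Refine {s0,s1,s2,s3,s4,s5,s6,s8,s10} on symbol 0: members go to different blocks, giving {s0,s1,s2,s3,s8,s10} and {s4,s5,s6}.
Split {s4,s5,s6} by δ(·,1) → {s4,s6} and {s5}.
Split {s4,s6} by δ(·,0) → {s4} and {s6}.
The partition is now stable with 5 blocks: {s7} | {s0,s1,s2,s3,s8,s10} | {s4} | {s5} | {s6}.

5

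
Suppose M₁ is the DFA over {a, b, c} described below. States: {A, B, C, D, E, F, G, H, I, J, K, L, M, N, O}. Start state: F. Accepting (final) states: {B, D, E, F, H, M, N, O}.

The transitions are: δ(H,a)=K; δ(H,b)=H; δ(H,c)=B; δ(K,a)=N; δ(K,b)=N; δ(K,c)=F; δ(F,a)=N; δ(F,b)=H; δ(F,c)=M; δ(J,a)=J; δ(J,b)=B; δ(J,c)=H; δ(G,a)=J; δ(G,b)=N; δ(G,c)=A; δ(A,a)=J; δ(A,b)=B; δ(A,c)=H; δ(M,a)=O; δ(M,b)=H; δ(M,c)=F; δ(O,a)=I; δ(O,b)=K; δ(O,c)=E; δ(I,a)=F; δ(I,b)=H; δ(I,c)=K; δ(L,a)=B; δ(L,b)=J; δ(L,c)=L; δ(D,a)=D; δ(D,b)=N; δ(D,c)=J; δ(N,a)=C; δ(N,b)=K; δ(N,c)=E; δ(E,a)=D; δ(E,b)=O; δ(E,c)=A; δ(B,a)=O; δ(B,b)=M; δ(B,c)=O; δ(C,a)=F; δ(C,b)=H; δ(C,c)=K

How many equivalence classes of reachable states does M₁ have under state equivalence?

Reachable states from the start: {A,B,C,D,E,F,H,I,J,K,M,N,O}. Unreachable: {G,L} — drop them.
Initial partition by acceptance: {B,D,E,F,H,M,N,O} | {A,C,I,J,K}.
Refine {B,D,E,F,H,M,N,O} on symbol a: members go to different blocks, giving {B,D,E,F,M} and {H,N,O}.
Split {B,D,E,F,M} by δ(·,a) → {B,F,M} and {D,E}.
Split {B,F,M} by δ(·,b) → {F,M} and {B}.
Refine {A,C,I,J,K} on symbol a: members go to different blocks, giving {A,J} and {C,I} and {K}.
Refine {H,N,O} on symbol a: members go to different blocks, giving {N,O} and {H}.
The partition is now stable with 8 blocks: {F,M} | {A,J} | {N,O} | {D,E} | {B} | {C,I} | {K} | {H}.

8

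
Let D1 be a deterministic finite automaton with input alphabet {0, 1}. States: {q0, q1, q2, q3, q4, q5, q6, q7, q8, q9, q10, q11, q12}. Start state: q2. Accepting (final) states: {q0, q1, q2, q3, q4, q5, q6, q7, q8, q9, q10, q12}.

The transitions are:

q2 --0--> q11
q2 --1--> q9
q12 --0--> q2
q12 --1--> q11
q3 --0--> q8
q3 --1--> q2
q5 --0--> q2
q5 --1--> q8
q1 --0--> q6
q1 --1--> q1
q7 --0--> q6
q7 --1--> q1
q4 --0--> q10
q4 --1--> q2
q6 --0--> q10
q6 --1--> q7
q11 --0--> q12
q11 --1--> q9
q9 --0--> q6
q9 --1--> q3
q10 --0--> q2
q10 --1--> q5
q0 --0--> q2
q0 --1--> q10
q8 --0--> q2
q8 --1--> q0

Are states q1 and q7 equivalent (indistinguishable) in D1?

States {q4} cannot be reached from the start state, so discard them.
Start with accepting vs non-accepting: {q0,q1,q2,q3,q5,q6,q7,q8,q9,q10,q12} | {q11}.
Split {q0,q1,q2,q3,q5,q6,q7,q8,q9,q10,q12} by δ(·,0) → {q0,q1,q3,q5,q6,q7,q8,q9,q10,q12} and {q2}.
Refine {q0,q1,q3,q5,q6,q7,q8,q9,q10,q12} on symbol 0: members go to different blocks, giving {q0,q5,q8,q10,q12} and {q1,q3,q6,q7,q9}.
On input 1, block {q0,q5,q8,q10,q12} splits into {q0,q5,q8,q10} and {q12}.
On input 0, block {q1,q3,q6,q7,q9} splits into {q1,q7,q9} and {q3,q6}.
Refine {q1,q7,q9} on symbol 1: members go to different blocks, giving {q1,q7} and {q9}.
Refine {q3,q6} on symbol 1: members go to different blocks, giving {q3} and {q6}.
Stable partition: {q0,q5,q8,q10} | {q11} | {q2} | {q1,q7} | {q12} | {q3} | {q9} | {q6} — 8 equivalence classes.
q1 and q7 lie in the same block of the stable partition, so they are equivalent — no string distinguishes them.

Yes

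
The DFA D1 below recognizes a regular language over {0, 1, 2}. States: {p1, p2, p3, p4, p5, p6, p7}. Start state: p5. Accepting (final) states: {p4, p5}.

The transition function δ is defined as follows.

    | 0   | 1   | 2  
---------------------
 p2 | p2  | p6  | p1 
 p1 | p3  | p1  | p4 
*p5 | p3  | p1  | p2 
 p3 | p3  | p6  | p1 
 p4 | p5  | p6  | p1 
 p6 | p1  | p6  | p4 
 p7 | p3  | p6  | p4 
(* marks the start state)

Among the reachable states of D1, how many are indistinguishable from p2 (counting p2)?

2

Reachable states from the start: {p1,p2,p3,p4,p5,p6}. Unreachable: {p7} — drop them.
Initial partition by acceptance: {p4,p5} | {p1,p2,p3,p6}.
Split {p4,p5} by δ(·,0) → {p4} and {p5}.
Refine {p1,p2,p3,p6} on symbol 2: members go to different blocks, giving {p1,p6} and {p2,p3}.
Split {p1,p6} by δ(·,0) → {p1} and {p6}.
The partition is now stable with 5 blocks: {p4} | {p1} | {p5} | {p2,p3} | {p6}.
The equivalence class containing p2 is {p2,p3}, of size 2.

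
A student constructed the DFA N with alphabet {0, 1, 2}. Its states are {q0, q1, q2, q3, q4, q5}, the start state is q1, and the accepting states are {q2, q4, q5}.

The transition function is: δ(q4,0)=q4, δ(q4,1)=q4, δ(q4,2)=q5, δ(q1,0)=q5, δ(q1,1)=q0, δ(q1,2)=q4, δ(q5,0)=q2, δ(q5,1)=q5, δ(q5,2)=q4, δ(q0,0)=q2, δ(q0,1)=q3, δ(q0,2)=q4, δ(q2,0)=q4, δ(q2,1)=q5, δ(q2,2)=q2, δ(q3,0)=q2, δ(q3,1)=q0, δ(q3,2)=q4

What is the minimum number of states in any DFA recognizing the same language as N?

2

Initial partition by acceptance: {q2,q4,q5} | {q0,q1,q3}.
No further refinement is possible. Final partition (2 blocks): {q2,q4,q5} | {q0,q1,q3}.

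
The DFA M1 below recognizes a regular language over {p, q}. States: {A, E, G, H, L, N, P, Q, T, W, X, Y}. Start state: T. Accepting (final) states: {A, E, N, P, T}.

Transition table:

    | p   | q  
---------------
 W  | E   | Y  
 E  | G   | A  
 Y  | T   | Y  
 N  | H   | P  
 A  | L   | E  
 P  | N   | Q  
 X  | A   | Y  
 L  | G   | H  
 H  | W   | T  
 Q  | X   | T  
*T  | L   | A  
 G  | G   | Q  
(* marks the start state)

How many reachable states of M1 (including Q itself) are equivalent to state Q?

2

States {N,P} cannot be reached from the start state, so discard them.
Start with accepting vs non-accepting: {A,E,T} | {G,H,L,Q,W,X,Y}.
Split {G,H,L,Q,W,X,Y} by δ(·,p) → {G,H,L,Q} and {W,X,Y}.
Refine {G,H,L,Q} on symbol p: members go to different blocks, giving {H,Q} and {G,L}.
No further refinement is possible. Final partition (4 blocks): {A,E,T} | {H,Q} | {W,X,Y} | {G,L}.
The equivalence class containing Q is {H,Q}, of size 2.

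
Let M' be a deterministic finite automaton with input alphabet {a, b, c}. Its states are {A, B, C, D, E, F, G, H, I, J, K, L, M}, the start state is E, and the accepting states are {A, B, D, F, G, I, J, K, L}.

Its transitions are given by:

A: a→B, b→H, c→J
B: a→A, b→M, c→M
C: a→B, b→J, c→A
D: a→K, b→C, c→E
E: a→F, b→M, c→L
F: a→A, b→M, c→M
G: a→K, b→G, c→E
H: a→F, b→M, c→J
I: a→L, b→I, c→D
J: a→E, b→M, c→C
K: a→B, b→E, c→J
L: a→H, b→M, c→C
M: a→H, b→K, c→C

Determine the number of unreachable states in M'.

3

BFS from E reaches {A, B, C, E, F, H, J, K, L, M}; the 3 state(s) D, G, I are never visited.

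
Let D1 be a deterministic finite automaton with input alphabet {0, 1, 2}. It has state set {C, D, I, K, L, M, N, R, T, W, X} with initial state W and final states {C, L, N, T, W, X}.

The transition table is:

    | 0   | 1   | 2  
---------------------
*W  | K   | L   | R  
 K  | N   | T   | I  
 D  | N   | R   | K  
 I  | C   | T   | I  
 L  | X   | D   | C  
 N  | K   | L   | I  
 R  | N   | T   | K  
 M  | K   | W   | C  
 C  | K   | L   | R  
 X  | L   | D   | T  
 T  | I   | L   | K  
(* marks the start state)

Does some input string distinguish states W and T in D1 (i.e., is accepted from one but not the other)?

States {M} cannot be reached from the start state, so discard them.
P0 = {C,L,N,T,W,X} | {D,I,K,R}.
On input 0, block {C,L,N,T,W,X} splits into {C,N,T,W} and {L,X}.
Split {D,I,K,R} by δ(·,1) → {I,K,R} and {D}.
The partition is now stable with 4 blocks: {C,N,T,W} | {I,K,R} | {L,X} | {D}.
W and T lie in the same block of the stable partition, so they are equivalent — no string distinguishes them.

No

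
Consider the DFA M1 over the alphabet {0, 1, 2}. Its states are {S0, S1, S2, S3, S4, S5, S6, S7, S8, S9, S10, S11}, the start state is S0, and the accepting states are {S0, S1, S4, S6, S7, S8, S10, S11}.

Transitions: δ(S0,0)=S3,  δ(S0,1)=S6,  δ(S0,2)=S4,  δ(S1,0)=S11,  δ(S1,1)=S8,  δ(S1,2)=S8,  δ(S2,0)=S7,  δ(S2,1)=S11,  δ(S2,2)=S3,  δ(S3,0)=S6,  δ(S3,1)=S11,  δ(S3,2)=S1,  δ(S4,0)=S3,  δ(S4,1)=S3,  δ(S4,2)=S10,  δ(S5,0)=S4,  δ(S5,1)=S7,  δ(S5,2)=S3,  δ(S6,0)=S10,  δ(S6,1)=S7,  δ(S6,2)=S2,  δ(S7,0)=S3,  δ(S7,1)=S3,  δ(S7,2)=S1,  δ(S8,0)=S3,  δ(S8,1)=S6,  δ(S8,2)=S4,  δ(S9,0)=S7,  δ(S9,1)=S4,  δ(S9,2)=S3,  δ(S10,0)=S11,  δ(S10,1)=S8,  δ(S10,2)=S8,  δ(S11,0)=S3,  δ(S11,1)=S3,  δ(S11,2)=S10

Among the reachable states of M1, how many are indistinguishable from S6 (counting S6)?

Reachable states from the start: {S0,S1,S2,S3,S4,S6,S7,S8,S10,S11}. Unreachable: {S5,S9} — drop them.
P0 = {S0,S1,S4,S6,S7,S8,S10,S11} | {S2,S3}.
Refine {S0,S1,S4,S6,S7,S8,S10,S11} on symbol 0: members go to different blocks, giving {S0,S4,S7,S8,S11} and {S1,S6,S10}.
Refine {S0,S4,S7,S8,S11} on symbol 1: members go to different blocks, giving {S4,S7,S11} and {S0,S8}.
Refine {S2,S3} on symbol 0: members go to different blocks, giving {S2} and {S3}.
Refine {S1,S6,S10} on symbol 0: members go to different blocks, giving {S1,S10} and {S6}.
The partition is now stable with 6 blocks: {S4,S7,S11} | {S2} | {S1,S10} | {S0,S8} | {S3} | {S6}.
The equivalence class containing S6 is {S6}, of size 1.

1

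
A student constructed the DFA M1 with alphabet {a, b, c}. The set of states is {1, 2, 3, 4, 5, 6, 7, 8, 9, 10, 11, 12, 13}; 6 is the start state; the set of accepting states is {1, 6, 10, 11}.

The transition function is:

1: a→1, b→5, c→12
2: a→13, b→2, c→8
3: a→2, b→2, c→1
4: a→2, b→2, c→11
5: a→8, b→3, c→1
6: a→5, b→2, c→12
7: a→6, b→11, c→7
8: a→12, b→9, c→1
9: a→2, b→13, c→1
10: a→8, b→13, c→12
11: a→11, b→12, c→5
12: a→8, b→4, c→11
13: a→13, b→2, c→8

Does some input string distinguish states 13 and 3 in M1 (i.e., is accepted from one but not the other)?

Reachable states from the start: {1,2,3,4,5,6,8,9,11,12,13}. Unreachable: {7,10} — drop them.
P0 = {1,6,11} | {2,3,4,5,8,9,12,13}.
Refine {1,6,11} on symbol a: members go to different blocks, giving {1,11} and {6}.
Refine {2,3,4,5,8,9,12,13} on symbol c: members go to different blocks, giving {3,4,5,8,9,12} and {2,13}.
On input a, block {3,4,5,8,9,12} splits into {3,4,9} and {5,8,12}.
The partition is now stable with 5 blocks: {1,11} | {3,4,9} | {6} | {2,13} | {5,8,12}.
13 and 3 end up in different blocks, so they are distinguishable. For instance, the string 'c' is accepted from only 3.

Yes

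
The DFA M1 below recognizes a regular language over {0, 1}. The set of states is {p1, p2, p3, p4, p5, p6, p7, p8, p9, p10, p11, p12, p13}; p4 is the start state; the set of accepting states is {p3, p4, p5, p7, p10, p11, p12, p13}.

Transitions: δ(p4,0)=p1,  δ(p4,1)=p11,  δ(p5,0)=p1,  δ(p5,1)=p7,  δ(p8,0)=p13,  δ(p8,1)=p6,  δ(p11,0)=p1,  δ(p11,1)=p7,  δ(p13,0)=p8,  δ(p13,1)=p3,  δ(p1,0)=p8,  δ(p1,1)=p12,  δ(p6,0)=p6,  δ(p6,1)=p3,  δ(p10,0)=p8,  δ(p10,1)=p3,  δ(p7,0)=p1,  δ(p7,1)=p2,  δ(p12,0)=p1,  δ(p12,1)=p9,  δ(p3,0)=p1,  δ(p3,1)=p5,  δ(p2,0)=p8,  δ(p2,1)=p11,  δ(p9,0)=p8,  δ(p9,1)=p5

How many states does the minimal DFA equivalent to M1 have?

8

First remove the unreachable states {p10}; 12 states remain.
Start with accepting vs non-accepting: {p3,p4,p5,p7,p11,p12,p13} | {p1,p2,p6,p8,p9}.
On input 1, block {p3,p4,p5,p7,p11,p12,p13} splits into {p3,p4,p5,p11,p13} and {p7,p12}.
Refine {p3,p4,p5,p11,p13} on symbol 1: members go to different blocks, giving {p3,p4,p13} and {p5,p11}.
Refine {p3,p4,p13} on symbol 1: members go to different blocks, giving {p3,p4} and {p13}.
On input 0, block {p1,p2,p6,p8,p9} splits into {p1,p2,p6,p9} and {p8}.
Refine {p1,p2,p6,p9} on symbol 0: members go to different blocks, giving {p1,p2,p9} and {p6}.
On input 1, block {p1,p2,p9} splits into {p2,p9} and {p1}.
The partition is now stable with 8 blocks: {p3,p4} | {p2,p9} | {p7,p12} | {p5,p11} | {p13} | {p8} | {p6} | {p1}.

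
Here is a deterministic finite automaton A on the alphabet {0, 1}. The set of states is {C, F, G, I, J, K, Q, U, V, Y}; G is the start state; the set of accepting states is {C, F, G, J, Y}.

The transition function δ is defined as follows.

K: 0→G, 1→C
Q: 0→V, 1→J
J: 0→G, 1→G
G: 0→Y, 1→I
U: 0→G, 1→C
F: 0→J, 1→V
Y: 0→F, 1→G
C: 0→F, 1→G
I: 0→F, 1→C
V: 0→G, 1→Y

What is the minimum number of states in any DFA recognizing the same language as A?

3

Reachable states from the start: {C,F,G,I,J,V,Y}. Unreachable: {K,Q,U} — drop them.
Initial partition by acceptance: {C,F,G,J,Y} | {I,V}.
Split {C,F,G,J,Y} by δ(·,1) → {C,J,Y} and {F,G}.
The partition is now stable with 3 blocks: {C,J,Y} | {I,V} | {F,G}.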